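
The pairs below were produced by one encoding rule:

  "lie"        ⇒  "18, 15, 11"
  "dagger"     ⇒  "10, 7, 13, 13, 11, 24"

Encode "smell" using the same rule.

25, 19, 11, 18, 18

l is letter #12 and maps to 18: an offset of 6. Letters become their 1-based position plus 6 (so a→7, b→8, …).
For smell: s=19→25, m=13→19, e=5→11, l=12→18, l=12→18.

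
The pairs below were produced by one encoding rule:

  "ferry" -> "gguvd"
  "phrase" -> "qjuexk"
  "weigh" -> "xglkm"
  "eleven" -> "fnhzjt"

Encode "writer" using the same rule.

In ferry: f→g is +1, e→g is +2, r→u is +3, r→v is +4 — the shift increases by 1 each position. Letter i (0-indexed) is shifted by i+1, so successive shifts are 1, 2, 3, ….
For writer: w+1=x, r+2=t, i+3=l, t+4=x, e+5=j, r+6=x.

xtlxjx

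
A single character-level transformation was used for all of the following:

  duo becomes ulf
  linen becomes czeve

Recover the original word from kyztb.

thick

Compare letters: d→u is +17, u→l is +17, o→f is +17 — a constant shift. It's a constant shift of +17 (ROT17).
Reversing it on kyztb: k−17=t, y−17=h, z−17=i, t−17=c, b−17=k.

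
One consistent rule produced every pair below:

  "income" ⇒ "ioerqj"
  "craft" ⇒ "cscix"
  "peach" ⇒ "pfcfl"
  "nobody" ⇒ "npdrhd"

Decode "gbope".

In income: i→i is +0, n→o is +1, c→e is +2, o→r is +3 — the shift increases by 1 each position. Letter i (0-indexed) is shifted by i+0, so successive shifts are 0, 1, 2, ….
Undoing it on gbope: g−0=g, b−1=a, o−2=m, p−3=m, e−4=a.

gamma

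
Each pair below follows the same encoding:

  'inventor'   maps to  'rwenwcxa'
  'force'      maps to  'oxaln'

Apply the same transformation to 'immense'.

Compare letters: i→r is +9, n→w is +9, v→e is +9 — a constant shift. Each letter is shifted forward by 9 in the alphabet (a Caesar shift of +9).
For immense: i+9=r, m+9=v, m+9=v, e+9=n, n+9=w, s+9=b, e+9=n.

rvvnwbn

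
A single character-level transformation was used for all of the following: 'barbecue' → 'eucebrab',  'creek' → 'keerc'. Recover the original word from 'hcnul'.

The output letters match the input read backwards: barbecue reversed is eucebrab. The word is simply reversed.
Decoding hcnul: then reverse → lunch.

lunch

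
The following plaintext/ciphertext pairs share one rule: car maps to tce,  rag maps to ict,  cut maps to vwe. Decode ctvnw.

The output letters match the input read backwards, each shifted +2: car reversed is rac. Two steps: reverse the string, then apply a Caesar shift of +2.
Reversing it on ctvnw: shift back: c−2=a, t−2=r, v−2=t, n−2=l, w−2=u → artlu; then reverse → ultra.

ultra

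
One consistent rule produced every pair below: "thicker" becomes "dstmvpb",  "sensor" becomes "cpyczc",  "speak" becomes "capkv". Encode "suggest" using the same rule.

Shifts by position in thicker: pos 0: t→d (+10), pos 1: h→s (+11), pos 2: i→t (+11), pos 3: c→m (+10), pos 4: k→v (+11), pos 5: e→p (+11) — repeating every 3. It's a Vigenère-style cipher with numeric key [10,11,11]: position i shifts by key[i mod 3].
For suggest: s+10=c, u+11=f, g+11=r, g+10=q, e+11=p, s+11=d, t+10=d.

cfrqpdd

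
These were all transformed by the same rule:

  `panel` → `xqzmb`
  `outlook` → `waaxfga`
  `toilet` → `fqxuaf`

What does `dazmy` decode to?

The output letters match the input read backwards, each shifted +12: panel reversed is lenap. Two steps: reverse the string, then apply a Caesar shift of +12.
Undoing it on dazmy: shift back: d−12=r, a−12=o, z−12=n, m−12=a, y−12=m → ronam; then reverse → manor.

manor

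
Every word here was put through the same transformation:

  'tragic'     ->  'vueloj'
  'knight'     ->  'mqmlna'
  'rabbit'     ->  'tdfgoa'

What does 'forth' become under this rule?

Each letter shifts forward by (position + 2), i.e. 2, 3, 4, … — the shift grows by one for each successive letter.
On forth: f+2=h, o+3=r, r+4=v, t+5=y, h+6=n.

hrvyn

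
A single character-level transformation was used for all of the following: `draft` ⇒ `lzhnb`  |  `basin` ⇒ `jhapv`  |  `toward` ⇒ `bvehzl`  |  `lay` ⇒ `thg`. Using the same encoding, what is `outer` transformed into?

Two shifts are in play — +7 for a/e/i/o/u, +8 for every other letter.
On outer: o(vowel)+7=v, u(vowel)+7=b, t(cons)+8=b, e(vowel)+7=l, r(cons)+8=z.

vbblz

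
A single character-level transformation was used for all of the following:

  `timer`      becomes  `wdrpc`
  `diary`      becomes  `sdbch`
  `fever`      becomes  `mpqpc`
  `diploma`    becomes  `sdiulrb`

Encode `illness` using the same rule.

duuopzz

Each letter's alphabet position (a=0..z=25) is mapped through 23·x+1 mod 26 — an affine cipher.
On illness: i(8)→23·8+1≡3=d; l(11)→23·11+1≡20=u; l(11)→23·11+1≡20=u; n(13)→23·13+1≡14=o; e(4)→23·4+1≡15=p; s(18)→23·18+1≡25=z; s(18)→23·18+1≡25=z (all mod 26).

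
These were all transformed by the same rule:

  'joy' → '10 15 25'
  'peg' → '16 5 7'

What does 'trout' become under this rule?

Letters become their 1-indexed alphabet positions: a=1 … z=26.
For trout: t=20→20, r=18→18, o=15→15, u=21→21, t=20→20.

20 18 15 21 20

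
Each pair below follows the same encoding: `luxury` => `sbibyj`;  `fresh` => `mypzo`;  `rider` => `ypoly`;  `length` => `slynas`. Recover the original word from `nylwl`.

grape

Shifts by position in luxury: pos 0: l→s (+7), pos 1: u→b (+7), pos 2: x→i (+11), pos 3: u→b (+7), pos 4: r→y (+7), pos 5: y→j (+11) — repeating every 3. The shifts repeat in a cycle of length 3: positions 0,1,… shift by +7, +7, +11, then the pattern repeats.
Undoing it on nylwl: n−7=g, y−7=r, l−11=a, w−7=p, l−7=e.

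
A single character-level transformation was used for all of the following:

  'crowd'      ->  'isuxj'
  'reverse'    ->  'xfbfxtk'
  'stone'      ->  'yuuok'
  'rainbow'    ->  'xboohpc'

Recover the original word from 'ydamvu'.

A repeating key of period 2 is used — shifts +6, +1 over and over.
Reversing it on ydamvu: y−6=s, d−1=c, a−6=u, m−1=l, v−6=p, u−1=t.

sculpt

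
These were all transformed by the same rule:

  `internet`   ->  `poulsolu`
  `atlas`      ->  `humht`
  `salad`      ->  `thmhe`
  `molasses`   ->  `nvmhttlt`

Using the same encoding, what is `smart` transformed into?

tnhsu

The shift depends on letter class: consonant n→o is +1, but vowel i→p is +7. Vowels shift forward by 7 and consonants shift forward by 1.
On smart: s(cons)+1=t, m(cons)+1=n, a(vowel)+7=h, r(cons)+1=s, t(cons)+1=u.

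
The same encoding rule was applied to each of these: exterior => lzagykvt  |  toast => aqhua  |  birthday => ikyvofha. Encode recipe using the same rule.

ygjkwg

It's a Vigenère-style cipher with numeric key [7,2]: position i shifts by key[i mod 2].
For recipe: r+7=y, e+2=g, c+7=j, i+2=k, p+7=w, e+2=g.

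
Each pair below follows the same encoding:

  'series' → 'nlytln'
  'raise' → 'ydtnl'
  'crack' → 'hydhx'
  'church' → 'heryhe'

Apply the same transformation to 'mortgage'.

s(18)→n(13) and e(4)→l(11) fit y≡15x+3 (mod 26); the inverse of 15 mod 26 is 7. This is an affine cipher: with a=0,…,z=25, each position x becomes (15x+3) mod 26.
On mortgage: m(12)→15·12+3≡1=b; o(14)→15·14+3≡5=f; r(17)→15·17+3≡24=y; t(19)→15·19+3≡2=c; g(6)→15·6+3≡15=p; a(0)→15·0+3≡3=d; g(6)→15·6+3≡15=p; e(4)→15·4+3≡11=l (all mod 26).

bfycpdpl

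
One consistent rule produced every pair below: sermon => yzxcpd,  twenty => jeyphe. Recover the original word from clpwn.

The output letters match the input read backwards, each shifted +11: sermon reversed is nomres. The word is reversed, then every letter is shifted forward by 11.
Reversing it on clpwn: shift back: c−11=r, l−11=a, p−11=e, w−11=l, n−11=c → raelc; then reverse → clear.

clear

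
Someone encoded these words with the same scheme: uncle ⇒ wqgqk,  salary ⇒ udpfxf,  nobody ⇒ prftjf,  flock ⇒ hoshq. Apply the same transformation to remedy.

thqjjf

Each letter shifts forward by (position + 2), i.e. 2, 3, 4, … — the shift grows by one for each successive letter.
For remedy: r+2=t, e+3=h, m+4=q, e+5=j, d+6=j, y+7=f.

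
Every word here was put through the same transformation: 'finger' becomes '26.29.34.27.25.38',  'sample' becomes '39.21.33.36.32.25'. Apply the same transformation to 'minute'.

33.29.34.41.40.25

f is letter #6 and maps to 26: an offset of 20. Each letter is replaced by its alphabet position (a=1..z=26) + 20.
Applying it to minute: m=13→33, i=9→29, n=14→34, u=21→41, t=20→40, e=5→25.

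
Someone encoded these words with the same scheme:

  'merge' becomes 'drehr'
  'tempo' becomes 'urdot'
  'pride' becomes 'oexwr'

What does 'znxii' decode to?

skill

m(12)→d(3) and e(4)→r(17) fit y≡21x+11 (mod 26); the inverse of 21 mod 26 is 5. This is an affine cipher: with a=0,…,z=25, each position x becomes (21x+11) mod 26.
Decoding znxii: z(25)→5·(25−11)≡18=s; n(13)→5·(13−11)≡10=k; x(23)→5·(23−11)≡8=i; i(8)→5·(8−11)≡11=l; i(8)→5·(8−11)≡11=l (all mod 26).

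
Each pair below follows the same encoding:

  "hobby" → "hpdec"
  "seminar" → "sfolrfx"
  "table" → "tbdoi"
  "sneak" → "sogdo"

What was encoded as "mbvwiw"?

matter

In hobby: h→h is +0, o→p is +1, b→d is +2, b→e is +3 — the shift increases by 1 each position. Each letter shifts forward by its position index (0, 1, 2, …) — the shift grows by one for each successive letter.
Reversing it on mbvwiw: m−0=m, b−1=a, v−2=t, w−3=t, i−4=e, w−5=r.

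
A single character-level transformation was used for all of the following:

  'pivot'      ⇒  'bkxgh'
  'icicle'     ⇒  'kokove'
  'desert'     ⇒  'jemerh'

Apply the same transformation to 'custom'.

ocmhgq

p(15)→b(1) and i(8)→k(10) fit y≡21x+24 (mod 26); the inverse of 21 mod 26 is 5. Each letter's alphabet position (a=0..z=25) is mapped through 21·x+24 mod 26 — an affine cipher.
For custom: c(2)→21·2+24≡14=o; u(20)→21·20+24≡2=c; s(18)→21·18+24≡12=m; t(19)→21·19+24≡7=h; o(14)→21·14+24≡6=g; m(12)→21·12+24≡16=q (all mod 26).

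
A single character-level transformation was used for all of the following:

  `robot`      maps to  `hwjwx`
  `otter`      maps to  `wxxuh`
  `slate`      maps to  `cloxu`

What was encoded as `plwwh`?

r(17)→h(7) and o(14)→w(22) fit y≡21x+14 (mod 26); the inverse of 21 mod 26 is 5. Each letter's alphabet position (a=0..z=25) is mapped through 21·x+14 mod 26 — an affine cipher.
Decoding plwwh: p(15)→5·(15−14)≡5=f; l(11)→5·(11−14)≡11=l; w(22)→5·(22−14)≡14=o; w(22)→5·(22−14)≡14=o; h(7)→5·(7−14)≡17=r (all mod 26).

floor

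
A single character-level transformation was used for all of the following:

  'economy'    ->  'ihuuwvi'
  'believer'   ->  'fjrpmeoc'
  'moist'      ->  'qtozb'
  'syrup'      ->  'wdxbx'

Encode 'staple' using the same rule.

Each letter shifts forward by (position + 4), i.e. 4, 5, 6, … — the shift grows by one for each successive letter.
For staple: s+4=w, t+5=y, a+6=g, p+7=w, l+8=t, e+9=n.

wygwtn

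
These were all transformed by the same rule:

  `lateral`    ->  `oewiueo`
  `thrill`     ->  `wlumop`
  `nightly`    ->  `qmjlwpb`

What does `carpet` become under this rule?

feuthx

It's a Vigenère-style cipher with numeric key [3,4]: position i shifts by key[i mod 2].
On carpet: c+3=f, a+4=e, r+3=u, p+4=t, e+3=h, t+4=x.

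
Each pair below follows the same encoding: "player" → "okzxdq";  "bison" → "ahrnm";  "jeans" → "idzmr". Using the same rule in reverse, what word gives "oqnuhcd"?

Each letter is shifted forward by 25 in the alphabet (a Caesar shift of +25).
Decoding oqnuhcd: o−25=p, q−25=r, n−25=o, u−25=v, h−25=i, c−25=d, d−25=e.

provide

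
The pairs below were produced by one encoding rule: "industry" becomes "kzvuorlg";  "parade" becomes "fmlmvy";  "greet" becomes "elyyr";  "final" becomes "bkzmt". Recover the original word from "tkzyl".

i(8)→k(10) and n(13)→z(25) fit y≡3x+12 (mod 26); the inverse of 3 mod 26 is 9. This is an affine cipher: with a=0,…,z=25, each position x becomes (3x+12) mod 26.
Reversing it on tkzyl: t(19)→9·(19−12)≡11=l; k(10)→9·(10−12)≡8=i; z(25)→9·(25−12)≡13=n; y(24)→9·(24−12)≡4=e; l(11)→9·(11−12)≡17=r (all mod 26).

liner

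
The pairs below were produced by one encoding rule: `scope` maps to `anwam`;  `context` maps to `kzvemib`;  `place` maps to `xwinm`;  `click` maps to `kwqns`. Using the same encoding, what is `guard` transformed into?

oficl

Shifts by position in scope: pos 0: s→a (+8), pos 1: c→n (+11), pos 2: o→w (+8), pos 3: p→a (+11) — repeating every 2. The shifts repeat in a cycle of length 2: positions 0,1,… shift by +8, +11, then the pattern repeats.
For guard: g+8=o, u+11=f, a+8=i, r+11=c, d+8=l.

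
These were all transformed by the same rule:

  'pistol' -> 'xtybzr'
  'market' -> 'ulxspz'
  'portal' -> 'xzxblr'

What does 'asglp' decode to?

Shifts by position in pistol: pos 0: p→x (+8), pos 1: i→t (+11), pos 2: s→y (+6), pos 3: t→b (+8), pos 4: o→z (+11), pos 5: l→r (+6) — repeating every 3. It's a Vigenère-style cipher with numeric key [8,11,6]: position i shifts by key[i mod 3].
Reversing it on asglp: a−8=s, s−11=h, g−6=a, l−8=d, p−11=e.

shade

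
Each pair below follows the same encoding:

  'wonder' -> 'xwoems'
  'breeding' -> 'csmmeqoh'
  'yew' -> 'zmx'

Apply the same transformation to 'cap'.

diq

The shift depends on letter class: consonant w→x is +1, but vowel o→w is +8. Two shifts are in play — +8 for a/e/i/o/u, +1 for every other letter.
For cap: c(cons)+1=d, a(vowel)+8=i, p(cons)+1=q.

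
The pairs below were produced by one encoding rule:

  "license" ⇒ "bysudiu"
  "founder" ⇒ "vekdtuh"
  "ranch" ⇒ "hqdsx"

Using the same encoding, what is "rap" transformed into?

hqf

Every letter moves 16 places later in the alphabet, wrapping around z→a.
On rap: r+16=h, a+16=q, p+16=f.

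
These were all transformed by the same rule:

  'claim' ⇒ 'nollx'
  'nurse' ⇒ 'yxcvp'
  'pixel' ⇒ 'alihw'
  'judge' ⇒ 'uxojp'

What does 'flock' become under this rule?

It's a Vigenère-style cipher with numeric key [11,3]: position i shifts by key[i mod 2].
Applying it to flock: f+11=q, l+3=o, o+11=z, c+3=f, k+11=v.

qozfv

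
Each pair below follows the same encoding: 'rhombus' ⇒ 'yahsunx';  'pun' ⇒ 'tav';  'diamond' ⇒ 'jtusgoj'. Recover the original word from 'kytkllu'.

offense

The output letters match the input read backwards, each shifted +6: rhombus reversed is submohr. The word is reversed, then every letter is shifted forward by 6.
Undoing it on kytkllu: shift back: k−6=e, y−6=s, t−6=n, k−6=e, l−6=f, l−6=f, u−6=o → esneffo; then reverse → offense.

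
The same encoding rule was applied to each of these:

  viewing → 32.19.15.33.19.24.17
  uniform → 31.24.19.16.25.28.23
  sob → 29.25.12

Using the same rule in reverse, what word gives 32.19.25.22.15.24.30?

v is letter #22 and maps to 32: an offset of 10. The number is (letter's place in the alphabet, a=1) + 10.
Decoding 32.19.25.22.15.24.30: 32→(32−10)÷1=22=v, 19→(19−10)÷1=9=i, 25→(25−10)÷1=15=o, 22→(22−10)÷1=12=l, 15→(15−10)÷1=5=e, 24→(24−10)÷1=14=n, 30→(30−10)÷1=20=t.

violent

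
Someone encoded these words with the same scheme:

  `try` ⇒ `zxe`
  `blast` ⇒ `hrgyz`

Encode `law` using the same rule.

Compare letters: t→z is +6, r→x is +6, y→e is +6 — a constant shift. It's a constant shift of +6 (ROT6).
Applying it to law: l+6=r, a+6=g, w+6=c.

rgc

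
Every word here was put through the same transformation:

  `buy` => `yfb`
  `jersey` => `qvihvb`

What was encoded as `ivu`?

Each pair mirrors across the alphabet (b↔y, u↔f, y↔b): positions sum to 25. Letters are reflected about the middle of the alphabet (position → 25−position): Atbash.
Reversing it on ivu: i↔r, v↔e, u↔f.

ref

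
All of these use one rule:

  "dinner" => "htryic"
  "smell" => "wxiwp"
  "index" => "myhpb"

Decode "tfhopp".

puddle

It's a Vigenère-style cipher with numeric key [4,11]: position i shifts by key[i mod 2].
Decoding tfhopp: t−4=p, f−11=u, h−4=d, o−11=d, p−4=l, p−11=e.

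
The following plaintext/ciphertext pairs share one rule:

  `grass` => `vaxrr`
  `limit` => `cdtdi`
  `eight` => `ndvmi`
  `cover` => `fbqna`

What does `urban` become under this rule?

Treating letters as 0–25, the rule is x ↦ 17x + 23 (mod 26).
Applying it to urban: u(20)→17·20+23≡25=z; r(17)→17·17+23≡0=a; b(1)→17·1+23≡14=o; a(0)→17·0+23≡23=x; n(13)→17·13+23≡10=k (all mod 26).

zaoxk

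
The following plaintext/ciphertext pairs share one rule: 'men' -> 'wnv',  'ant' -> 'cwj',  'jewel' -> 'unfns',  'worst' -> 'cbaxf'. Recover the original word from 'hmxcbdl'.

custody

Read the word backwards and shift each letter +9.
Decoding hmxcbdl: shift back: h−9=y, m−9=d, x−9=o, c−9=t, b−9=s, d−9=u, l−9=c → ydotsuc; then reverse → custody.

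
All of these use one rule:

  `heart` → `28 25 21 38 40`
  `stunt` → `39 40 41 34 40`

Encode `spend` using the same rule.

39 36 25 34 24

h is letter #8 and maps to 28: an offset of 20. Letters become their 1-based position plus 20 (so a→21, b→22, …).
For spend: s=19→39, p=16→36, e=5→25, n=14→34, d=4→24.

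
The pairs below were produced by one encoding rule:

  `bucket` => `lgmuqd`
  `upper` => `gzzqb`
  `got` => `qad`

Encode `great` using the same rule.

The shift depends on letter class: consonant b→l is +10, but vowel u→g is +12. Vowels shift forward by 12 and consonants shift forward by 10.
Applying it to great: g(cons)+10=q, r(cons)+10=b, e(vowel)+12=q, a(vowel)+12=m, t(cons)+10=d.

qbqmd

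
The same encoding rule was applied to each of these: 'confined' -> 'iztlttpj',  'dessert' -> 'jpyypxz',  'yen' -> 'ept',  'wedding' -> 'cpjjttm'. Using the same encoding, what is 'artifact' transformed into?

lxztlliz

The shift depends on letter class: consonant c→i is +6, but vowel o→z is +11. The rule splits by letter class: vowels +11, consonants +6.
For artifact: a(vowel)+11=l, r(cons)+6=x, t(cons)+6=z, i(vowel)+11=t, f(cons)+6=l, a(vowel)+11=l, c(cons)+6=i, t(cons)+6=z.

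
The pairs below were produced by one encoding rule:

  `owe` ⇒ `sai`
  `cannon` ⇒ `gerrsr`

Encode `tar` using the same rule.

Compare letters: o→s is +4, w→a is +4, e→i is +4 — a constant shift. This is a Caesar cipher with shift 4.
For tar: t+4=x, a+4=e, r+4=v.

xev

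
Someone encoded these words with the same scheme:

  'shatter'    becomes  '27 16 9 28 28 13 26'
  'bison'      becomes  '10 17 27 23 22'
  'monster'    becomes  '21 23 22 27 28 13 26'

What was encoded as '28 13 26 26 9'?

terra

s is letter #19 and maps to 27: an offset of 8. The number is (letter's place in the alphabet, a=1) + 8.
Decoding 28 13 26 26 9: 28→(28−8)÷1=20=t, 13→(13−8)÷1=5=e, 26→(26−8)÷1=18=r, 26→(26−8)÷1=18=r, 9→(9−8)÷1=1=a.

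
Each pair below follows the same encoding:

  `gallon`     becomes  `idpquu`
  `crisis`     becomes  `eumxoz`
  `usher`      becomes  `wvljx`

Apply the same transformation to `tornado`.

vrvsgkw

The shift increases by 1 at each position, starting from +2: 2, 3, 4, ….
Applying it to tornado: t+2=v, o+3=r, r+4=v, n+5=s, a+6=g, d+7=k, o+8=w.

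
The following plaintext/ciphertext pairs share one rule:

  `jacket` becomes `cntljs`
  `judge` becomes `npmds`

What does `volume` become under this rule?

nvduxe

Read the word backwards and shift each letter +9.
On volume: reverse → emulov; then shift: e+9=n, m+9=v, u+9=d, l+9=u, o+9=x, v+9=e.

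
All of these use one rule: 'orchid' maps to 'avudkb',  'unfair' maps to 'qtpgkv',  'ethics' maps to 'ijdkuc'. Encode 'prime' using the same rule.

o(14)→a(0) and r(17)→v(21) fit y≡7x+6 (mod 26); the inverse of 7 mod 26 is 15. This is an affine cipher: with a=0,…,z=25, each position x becomes (7x+6) mod 26.
Applying it to prime: p(15)→7·15+6≡7=h; r(17)→7·17+6≡21=v; i(8)→7·8+6≡10=k; m(12)→7·12+6≡12=m; e(4)→7·4+6≡8=i (all mod 26).

hvkmi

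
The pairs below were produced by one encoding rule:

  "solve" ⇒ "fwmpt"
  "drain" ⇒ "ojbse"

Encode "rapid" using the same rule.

The output letters match the input read backwards, each shifted +1: solve reversed is evlos. The word is reversed, then every letter is shifted forward by 1.
Applying it to rapid: reverse → dipar; then shift: d+1=e, i+1=j, p+1=q, a+1=b, r+1=s.

ejqbs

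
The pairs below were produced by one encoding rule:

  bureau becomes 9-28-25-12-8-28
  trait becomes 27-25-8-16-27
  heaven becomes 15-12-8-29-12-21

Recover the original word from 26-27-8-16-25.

b is letter #2 and maps to 9: an offset of 7. The number is (letter's place in the alphabet, a=1) + 7.
Undoing it on 26-27-8-16-25: 26→(26−7)÷1=19=s, 27→(27−7)÷1=20=t, 8→(8−7)÷1=1=a, 16→(16−7)÷1=9=i, 25→(25−7)÷1=18=r.

stair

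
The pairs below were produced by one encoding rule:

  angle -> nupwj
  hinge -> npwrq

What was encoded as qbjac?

The output letters match the input read backwards, each shifted +9: angle reversed is elgna. The word is reversed, then every letter is shifted forward by 9.
Decoding qbjac: shift back: q−9=h, b−9=s, j−9=a, a−9=r, c−9=t → hsart; then reverse → trash.

trash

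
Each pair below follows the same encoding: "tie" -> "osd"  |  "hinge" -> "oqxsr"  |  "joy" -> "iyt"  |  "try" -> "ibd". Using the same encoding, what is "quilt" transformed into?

dvsea

The output letters match the input read backwards, each shifted +10: tie reversed is eit. Read the word backwards and shift each letter +10.
Applying it to quilt: reverse → tliuq; then shift: t+10=d, l+10=v, i+10=s, u+10=e, q+10=a.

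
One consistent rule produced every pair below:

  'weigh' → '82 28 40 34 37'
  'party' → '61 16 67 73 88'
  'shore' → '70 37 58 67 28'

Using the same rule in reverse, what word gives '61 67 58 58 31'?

proof

The formula is n = 3×(alphabet index, a=1) + 13.
Reversing it on 61 67 58 58 31: 61→(61−13)÷3=16=p, 67→(67−13)÷3=18=r, 58→(58−13)÷3=15=o, 58→(58−13)÷3=15=o, 31→(31−13)÷3=6=f.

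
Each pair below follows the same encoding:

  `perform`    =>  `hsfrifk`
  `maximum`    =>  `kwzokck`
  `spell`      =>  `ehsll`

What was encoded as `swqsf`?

p(15)→h(7) and e(4)→s(18) fit y≡25x+22 (mod 26); the inverse of 25 mod 26 is 25. Each letter's alphabet position (a=0..z=25) is mapped through 25·x+22 mod 26 — an affine cipher.
Undoing it on swqsf: s(18)→25·(18−22)≡4=e; w(22)→25·(22−22)≡0=a; q(16)→25·(16−22)≡6=g; s(18)→25·(18−22)≡4=e; f(5)→25·(5−22)≡17=r (all mod 26).

eager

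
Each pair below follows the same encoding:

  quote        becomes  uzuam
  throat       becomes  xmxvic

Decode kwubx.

Each letter shifts forward by (position + 4), i.e. 4, 5, 6, … — the shift grows by one for each successive letter.
Reversing it on kwubx: k−4=g, w−5=r, u−6=o, b−7=u, x−8=p.

group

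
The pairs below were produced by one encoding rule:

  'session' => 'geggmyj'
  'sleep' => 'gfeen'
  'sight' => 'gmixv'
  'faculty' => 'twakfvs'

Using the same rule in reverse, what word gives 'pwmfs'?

daily

Each letter's alphabet position (a=0..z=25) is mapped through 15·x+22 mod 26 — an affine cipher.
Undoing it on pwmfs: p(15)→7·(15−22)≡3=d; w(22)→7·(22−22)≡0=a; m(12)→7·(12−22)≡8=i; f(5)→7·(5−22)≡11=l; s(18)→7·(18−22)≡24=y (all mod 26).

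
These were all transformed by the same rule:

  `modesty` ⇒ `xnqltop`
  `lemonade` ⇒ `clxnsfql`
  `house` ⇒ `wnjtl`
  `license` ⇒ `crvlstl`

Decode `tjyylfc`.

m(12)→x(23) and o(14)→n(13) fit y≡21x+5 (mod 26); the inverse of 21 mod 26 is 5. Each letter's alphabet position (a=0..z=25) is mapped through 21·x+5 mod 26 — an affine cipher.
Undoing it on tjyylfc: t(19)→5·(19−5)≡18=s; j(9)→5·(9−5)≡20=u; y(24)→5·(24−5)≡17=r; y(24)→5·(24−5)≡17=r; l(11)→5·(11−5)≡4=e; f(5)→5·(5−5)≡0=a; c(2)→5·(2−5)≡11=l (all mod 26).

surreal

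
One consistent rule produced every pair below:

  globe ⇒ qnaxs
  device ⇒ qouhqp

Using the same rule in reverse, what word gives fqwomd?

Read the word backwards and shift each letter +12.
Decoding fqwomd: shift back: f−12=t, q−12=e, w−12=k, o−12=c, m−12=a, d−12=r → tekcar; then reverse → racket.

racket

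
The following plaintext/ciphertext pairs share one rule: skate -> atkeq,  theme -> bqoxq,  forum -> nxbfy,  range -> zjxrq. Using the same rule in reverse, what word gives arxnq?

In skate: s→a is +8, k→t is +9, a→k is +10, t→e is +11 — the shift increases by 1 each position. Each letter shifts forward by (position + 8), i.e. 8, 9, 10, … — the shift grows by one for each successive letter.
Undoing it on arxnq: a−8=s, r−9=i, x−10=n, n−11=c, q−12=e.

since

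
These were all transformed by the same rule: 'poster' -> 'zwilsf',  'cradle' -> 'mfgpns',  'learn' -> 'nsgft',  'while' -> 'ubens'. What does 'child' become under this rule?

mbenp

Treating letters as 0–25, the rule is x ↦ 3x + 6 (mod 26).
On child: c(2)→3·2+6≡12=m; h(7)→3·7+6≡1=b; i(8)→3·8+6≡4=e; l(11)→3·11+6≡13=n; d(3)→3·3+6≡15=p (all mod 26).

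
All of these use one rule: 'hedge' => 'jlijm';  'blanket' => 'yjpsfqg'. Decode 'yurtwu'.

The output letters match the input read backwards, each shifted +5: hedge reversed is egdeh. Two steps: reverse the string, then apply a Caesar shift of +5.
Reversing it on yurtwu: shift back: y−5=t, u−5=p, r−5=m, t−5=o, w−5=r, u−5=p → tpmorp; then reverse → prompt.

prompt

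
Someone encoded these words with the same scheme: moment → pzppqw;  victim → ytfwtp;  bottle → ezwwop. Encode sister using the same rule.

vtvwpu

The shift depends on letter class: consonant m→p is +3, but vowel o→z is +11. The rule splits by letter class: vowels +11, consonants +3.
Applying it to sister: s(cons)+3=v, i(vowel)+11=t, s(cons)+3=v, t(cons)+3=w, e(vowel)+11=p, r(cons)+3=u.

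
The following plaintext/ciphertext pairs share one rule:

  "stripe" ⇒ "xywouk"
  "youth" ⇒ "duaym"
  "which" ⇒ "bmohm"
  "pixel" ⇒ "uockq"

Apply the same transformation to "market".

Two shifts are in play — +6 for a/e/i/o/u, +5 for every other letter.
For market: m(cons)+5=r, a(vowel)+6=g, r(cons)+5=w, k(cons)+5=p, e(vowel)+6=k, t(cons)+5=y.

rgwpky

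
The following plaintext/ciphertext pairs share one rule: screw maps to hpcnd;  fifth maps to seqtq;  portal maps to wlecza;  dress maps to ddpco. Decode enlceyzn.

contract

The output letters match the input read backwards, each shifted +11: screw reversed is wercs. Read the word backwards and shift each letter +11.
Undoing it on enlceyzn: shift back: e−11=t, n−11=c, l−11=a, c−11=r, e−11=t, y−11=n, z−11=o, n−11=c → tcartnoc; then reverse → contract.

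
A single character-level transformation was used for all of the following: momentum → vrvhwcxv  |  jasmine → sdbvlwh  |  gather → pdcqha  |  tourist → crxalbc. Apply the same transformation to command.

The shift depends on letter class: consonant m→v is +9, but vowel o→r is +3. Vowels shift forward by 3 and consonants shift forward by 9.
Applying it to command: c(cons)+9=l, o(vowel)+3=r, m(cons)+9=v, m(cons)+9=v, a(vowel)+3=d, n(cons)+9=w, d(cons)+9=m.

lrvvdwm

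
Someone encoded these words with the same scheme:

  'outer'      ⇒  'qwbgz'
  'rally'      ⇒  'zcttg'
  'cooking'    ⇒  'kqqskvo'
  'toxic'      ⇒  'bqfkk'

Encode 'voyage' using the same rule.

dqgcog

The shift depends on letter class: consonant t→b is +8, but vowel o→q is +2. Vowels shift forward by 2 and consonants shift forward by 8.
For voyage: v(cons)+8=d, o(vowel)+2=q, y(cons)+8=g, a(vowel)+2=c, g(cons)+8=o, e(vowel)+2=g.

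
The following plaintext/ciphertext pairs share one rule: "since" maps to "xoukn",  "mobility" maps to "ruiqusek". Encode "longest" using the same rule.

Letter i (0-indexed) is shifted by i+5, so successive shifts are 5, 6, 7, ….
Applying it to longest: l+5=q, o+6=u, n+7=u, g+8=o, e+9=n, s+10=c, t+11=e.

quuonce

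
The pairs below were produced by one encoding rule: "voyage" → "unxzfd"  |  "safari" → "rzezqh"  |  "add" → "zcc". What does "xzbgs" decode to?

yacht

Compare letters: v→u is +25, o→n is +25, y→x is +25 — a constant shift. This is a Caesar cipher with shift 25.
Reversing it on xzbgs: x−25=y, z−25=a, b−25=c, g−25=h, s−25=t.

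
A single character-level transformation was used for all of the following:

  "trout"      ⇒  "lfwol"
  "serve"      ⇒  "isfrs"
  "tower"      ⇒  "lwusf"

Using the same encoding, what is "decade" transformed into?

psmgps

t(19)→l(11) and r(17)→f(5) fit y≡3x+6 (mod 26); the inverse of 3 mod 26 is 9. Each letter's alphabet position (a=0..z=25) is mapped through 3·x+6 mod 26 — an affine cipher.
Applying it to decade: d(3)→3·3+6≡15=p; e(4)→3·4+6≡18=s; c(2)→3·2+6≡12=m; a(0)→3·0+6≡6=g; d(3)→3·3+6≡15=p; e(4)→3·4+6≡18=s (all mod 26).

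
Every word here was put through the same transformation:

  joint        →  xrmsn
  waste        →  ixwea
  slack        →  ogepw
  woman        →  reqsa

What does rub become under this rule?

Read the word backwards and shift each letter +4.
On rub: reverse → bur; then shift: b+4=f, u+4=y, r+4=v.

fyv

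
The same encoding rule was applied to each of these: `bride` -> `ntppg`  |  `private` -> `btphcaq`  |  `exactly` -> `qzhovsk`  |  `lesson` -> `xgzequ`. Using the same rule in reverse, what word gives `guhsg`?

usage

Shifts by position in bride: pos 0: b→n (+12), pos 1: r→t (+2), pos 2: i→p (+7), pos 3: d→p (+12), pos 4: e→g (+2) — repeating every 3. The shifts repeat in a cycle of length 3: positions 0,1,… shift by +12, +2, +7, then the pattern repeats.
Undoing it on guhsg: g−12=u, u−2=s, h−7=a, s−12=g, g−2=e.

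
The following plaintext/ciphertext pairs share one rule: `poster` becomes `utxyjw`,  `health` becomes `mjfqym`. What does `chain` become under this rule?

Compare letters: p→u is +5, o→t is +5, s→x is +5 — a constant shift. Each letter is shifted forward by 5 in the alphabet (a Caesar shift of +5).
On chain: c+5=h, h+5=m, a+5=f, i+5=n, n+5=s.

hmfns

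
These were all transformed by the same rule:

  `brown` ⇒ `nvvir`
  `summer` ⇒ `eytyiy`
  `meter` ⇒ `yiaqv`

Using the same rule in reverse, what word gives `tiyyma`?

hermit

It's a Vigenère-style cipher with numeric key [12,4,7]: position i shifts by key[i mod 3].
Reversing it on tiyyma: t−12=h, i−4=e, y−7=r, y−12=m, m−4=i, a−7=t.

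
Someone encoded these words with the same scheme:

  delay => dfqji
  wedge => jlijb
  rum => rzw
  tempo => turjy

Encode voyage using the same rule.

Read the word backwards and shift each letter +5.
Applying it to voyage: reverse → egayov; then shift: e+5=j, g+5=l, a+5=f, y+5=d, o+5=t, v+5=a.

jlfdta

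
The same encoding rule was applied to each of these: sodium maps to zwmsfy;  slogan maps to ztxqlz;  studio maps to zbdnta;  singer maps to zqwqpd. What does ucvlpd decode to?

In sodium: s→z is +7, o→w is +8, d→m is +9, i→s is +10 — the shift increases by 1 each position. Each letter shifts forward by (position + 7), i.e. 7, 8, 9, … — the shift grows by one for each successive letter.
Reversing it on ucvlpd: u−7=n, c−8=u, v−9=m, l−10=b, p−11=e, d−12=r.

number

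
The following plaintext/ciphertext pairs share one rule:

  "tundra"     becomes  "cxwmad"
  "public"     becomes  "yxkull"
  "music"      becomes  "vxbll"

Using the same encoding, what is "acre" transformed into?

The shift depends on letter class: consonant t→c is +9, but vowel u→x is +3. Two shifts are in play — +3 for a/e/i/o/u, +9 for every other letter.
For acre: a(vowel)+3=d, c(cons)+9=l, r(cons)+9=a, e(vowel)+3=h.

dlah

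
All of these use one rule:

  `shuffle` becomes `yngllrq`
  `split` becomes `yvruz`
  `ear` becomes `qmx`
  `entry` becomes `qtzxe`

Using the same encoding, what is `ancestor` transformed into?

The rule splits by letter class: vowels +12, consonants +6.
Applying it to ancestor: a(vowel)+12=m, n(cons)+6=t, c(cons)+6=i, e(vowel)+12=q, s(cons)+6=y, t(cons)+6=z, o(vowel)+12=a, r(cons)+6=x.

mtiqyzax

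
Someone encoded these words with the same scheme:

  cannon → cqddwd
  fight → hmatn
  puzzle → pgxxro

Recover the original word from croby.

c(2)→c(2) and a(0)→q(16) fit y≡19x+16 (mod 26); the inverse of 19 mod 26 is 11. Each letter's alphabet position (a=0..z=25) is mapped through 19·x+16 mod 26 — an affine cipher.
Undoing it on croby: c(2)→11·(2−16)≡2=c; r(17)→11·(17−16)≡11=l; o(14)→11·(14−16)≡4=e; b(1)→11·(1−16)≡17=r; y(24)→11·(24−16)≡10=k (all mod 26).

clerk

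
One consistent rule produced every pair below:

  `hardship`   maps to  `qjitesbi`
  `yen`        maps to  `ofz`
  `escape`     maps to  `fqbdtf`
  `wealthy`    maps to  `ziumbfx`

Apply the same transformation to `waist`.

The output letters match the input read backwards, each shifted +1: hardship reversed is pihsdrah. Two steps: reverse the string, then apply a Caesar shift of +1.
For waist: reverse → tsiaw; then shift: t+1=u, s+1=t, i+1=j, a+1=b, w+1=x.

utjbx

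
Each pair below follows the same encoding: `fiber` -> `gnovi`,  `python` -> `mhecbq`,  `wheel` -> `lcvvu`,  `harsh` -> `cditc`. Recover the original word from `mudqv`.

plane

f(5)→g(6) and i(8)→n(13) fit y≡11x+3 (mod 26); the inverse of 11 mod 26 is 19. This is an affine cipher: with a=0,…,z=25, each position x becomes (11x+3) mod 26.
Decoding mudqv: m(12)→19·(12−3)≡15=p; u(20)→19·(20−3)≡11=l; d(3)→19·(3−3)≡0=a; q(16)→19·(16−3)≡13=n; v(21)→19·(21−3)≡4=e (all mod 26).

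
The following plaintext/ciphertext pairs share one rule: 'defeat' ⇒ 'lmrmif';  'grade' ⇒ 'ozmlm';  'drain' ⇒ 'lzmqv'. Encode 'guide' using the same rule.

oculm

Shifts by position in defeat: pos 0: d→l (+8), pos 1: e→m (+8), pos 2: f→r (+12), pos 3: e→m (+8), pos 4: a→i (+8), pos 5: t→f (+12) — repeating every 3. A repeating key of period 3 is used — shifts +8, +8, +12 over and over.
Applying it to guide: g+8=o, u+8=c, i+12=u, d+8=l, e+8=m.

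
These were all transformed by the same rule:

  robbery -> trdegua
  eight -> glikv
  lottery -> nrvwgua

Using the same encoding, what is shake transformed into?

The shifts repeat in a cycle of length 2: positions 0,1,… shift by +2, +3, then the pattern repeats.
Applying it to shake: s+2=u, h+3=k, a+2=c, k+3=n, e+2=g.

ukcng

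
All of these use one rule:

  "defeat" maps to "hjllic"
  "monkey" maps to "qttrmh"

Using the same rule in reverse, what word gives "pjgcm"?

leave

In defeat: d→h is +4, e→j is +5, f→l is +6, e→l is +7 — the shift increases by 1 each position. Letter i (0-indexed) is shifted by i+4, so successive shifts are 4, 5, 6, ….
Undoing it on pjgcm: p−4=l, j−5=e, g−6=a, c−7=v, m−8=e.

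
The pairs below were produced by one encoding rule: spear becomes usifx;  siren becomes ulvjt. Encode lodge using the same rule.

nrhlk

In spear: s→u is +2, p→s is +3, e→i is +4, a→f is +5 — the shift increases by 1 each position. Each letter shifts forward by (position + 2), i.e. 2, 3, 4, … — the shift grows by one for each successive letter.
For lodge: l+2=n, o+3=r, d+4=h, g+5=l, e+6=k.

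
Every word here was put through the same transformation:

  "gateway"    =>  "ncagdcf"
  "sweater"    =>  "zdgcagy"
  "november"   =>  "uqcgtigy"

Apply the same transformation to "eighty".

The shift depends on letter class: consonant g→n is +7, but vowel a→c is +2. The rule splits by letter class: vowels +2, consonants +7.
On eighty: e(vowel)+2=g, i(vowel)+2=k, g(cons)+7=n, h(cons)+7=o, t(cons)+7=a, y(cons)+7=f.

gknoaf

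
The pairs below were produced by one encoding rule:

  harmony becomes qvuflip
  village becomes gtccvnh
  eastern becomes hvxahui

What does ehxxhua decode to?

Each letter's alphabet position (a=0..z=25) is mapped through 3·x+21 mod 26 — an affine cipher.
Decoding ehxxhua: e(4)→9·(4−21)≡3=d; h(7)→9·(7−21)≡4=e; x(23)→9·(23−21)≡18=s; x(23)→9·(23−21)≡18=s; h(7)→9·(7−21)≡4=e; u(20)→9·(20−21)≡17=r; a(0)→9·(0−21)≡19=t (all mod 26).

dessert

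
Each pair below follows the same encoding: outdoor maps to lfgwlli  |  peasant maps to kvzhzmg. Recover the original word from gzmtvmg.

Each pair mirrors across the alphabet (o↔l, u↔f, t↔g): positions sum to 25. Each letter is replaced by its mirror in the alphabet: a↔z, b↔y, c↔x, and so on (the Atbash cipher).
Undoing it on gzmtvmg: g↔t, z↔a, m↔n, t↔g, v↔e, m↔n, g↔t.

tangent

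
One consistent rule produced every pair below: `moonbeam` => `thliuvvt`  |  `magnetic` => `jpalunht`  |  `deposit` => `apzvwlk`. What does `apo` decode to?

Two steps: reverse the string, then apply a Caesar shift of +7.
Reversing it on apo: shift back: a−7=t, p−7=i, o−7=h → tih; then reverse → hit.

hit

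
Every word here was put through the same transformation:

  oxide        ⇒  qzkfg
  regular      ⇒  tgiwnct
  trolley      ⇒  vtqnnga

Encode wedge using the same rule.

Compare letters: o→q is +2, x→z is +2, i→k is +2 — a constant shift. Every letter moves 2 places later in the alphabet, wrapping around z→a.
On wedge: w+2=y, e+2=g, d+2=f, g+2=i, e+2=g.

ygfig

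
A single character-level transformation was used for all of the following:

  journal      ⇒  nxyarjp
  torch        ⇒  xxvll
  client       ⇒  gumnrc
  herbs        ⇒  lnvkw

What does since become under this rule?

wrrli

Shifts by position in journal: pos 0: j→n (+4), pos 1: o→x (+9), pos 2: u→y (+4), pos 3: r→a (+9) — repeating every 2. It's a Vigenère-style cipher with numeric key [4,9]: position i shifts by key[i mod 2].
On since: s+4=w, i+9=r, n+4=r, c+9=l, e+4=i.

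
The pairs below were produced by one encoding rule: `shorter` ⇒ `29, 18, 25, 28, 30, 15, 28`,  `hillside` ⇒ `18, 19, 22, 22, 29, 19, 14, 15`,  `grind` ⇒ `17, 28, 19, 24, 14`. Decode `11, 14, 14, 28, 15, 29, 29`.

Each letter is replaced by its alphabet position (a=1..z=26) + 10.
Reversing it on 11, 14, 14, 28, 15, 29, 29: 11→(11−10)÷1=1=a, 14→(14−10)÷1=4=d, 14→(14−10)÷1=4=d, 28→(28−10)÷1=18=r, 15→(15−10)÷1=5=e, 29→(29−10)÷1=19=s, 29→(29−10)÷1=19=s.

address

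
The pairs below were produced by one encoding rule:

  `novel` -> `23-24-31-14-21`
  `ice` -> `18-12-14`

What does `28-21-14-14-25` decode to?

sleep

n is letter #14 and maps to 23: an offset of 9. The number is (letter's place in the alphabet, a=1) + 9.
Decoding 28-21-14-14-25: 28→(28−9)÷1=19=s, 21→(21−9)÷1=12=l, 14→(14−9)÷1=5=e, 14→(14−9)÷1=5=e, 25→(25−9)÷1=16=p.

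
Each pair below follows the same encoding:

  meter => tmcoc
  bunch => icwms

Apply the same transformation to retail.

ymcktx

In meter: m→t is +7, e→m is +8, t→c is +9, e→o is +10 — the shift increases by 1 each position. Letter i (0-indexed) is shifted by i+7, so successive shifts are 7, 8, 9, ….
For retail: r+7=y, e+8=m, t+9=c, a+10=k, i+11=t, l+12=x.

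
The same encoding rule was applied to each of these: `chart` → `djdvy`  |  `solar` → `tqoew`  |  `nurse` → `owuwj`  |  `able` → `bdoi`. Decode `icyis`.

haven

In chart: c→d is +1, h→j is +2, a→d is +3, r→v is +4 — the shift increases by 1 each position. Each letter shifts forward by (position + 1), i.e. 1, 2, 3, … — the shift grows by one for each successive letter.
Undoing it on icyis: i−1=h, c−2=a, y−3=v, i−4=e, s−5=n.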